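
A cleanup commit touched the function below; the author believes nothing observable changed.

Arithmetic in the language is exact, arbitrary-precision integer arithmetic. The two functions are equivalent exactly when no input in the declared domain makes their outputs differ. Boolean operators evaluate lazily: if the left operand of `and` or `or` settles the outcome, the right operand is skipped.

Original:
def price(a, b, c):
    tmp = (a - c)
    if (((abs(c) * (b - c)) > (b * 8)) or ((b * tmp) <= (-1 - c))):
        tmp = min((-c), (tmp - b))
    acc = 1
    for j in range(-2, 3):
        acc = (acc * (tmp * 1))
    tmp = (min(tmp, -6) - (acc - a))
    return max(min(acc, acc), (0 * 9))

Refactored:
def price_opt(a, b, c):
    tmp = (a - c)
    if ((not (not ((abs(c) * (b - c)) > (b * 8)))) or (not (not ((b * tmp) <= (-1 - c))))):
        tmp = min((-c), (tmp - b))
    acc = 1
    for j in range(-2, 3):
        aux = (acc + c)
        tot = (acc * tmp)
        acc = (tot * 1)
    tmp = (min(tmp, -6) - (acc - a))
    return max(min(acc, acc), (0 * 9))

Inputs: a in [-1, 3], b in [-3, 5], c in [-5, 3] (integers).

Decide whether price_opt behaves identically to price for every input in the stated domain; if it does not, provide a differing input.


Changes here: boolean connective usage differs; arithmetic usage differs; statement counts differ; local variable names differ; the full 405-point sweep finds no disagreement.
verdict: equivalent


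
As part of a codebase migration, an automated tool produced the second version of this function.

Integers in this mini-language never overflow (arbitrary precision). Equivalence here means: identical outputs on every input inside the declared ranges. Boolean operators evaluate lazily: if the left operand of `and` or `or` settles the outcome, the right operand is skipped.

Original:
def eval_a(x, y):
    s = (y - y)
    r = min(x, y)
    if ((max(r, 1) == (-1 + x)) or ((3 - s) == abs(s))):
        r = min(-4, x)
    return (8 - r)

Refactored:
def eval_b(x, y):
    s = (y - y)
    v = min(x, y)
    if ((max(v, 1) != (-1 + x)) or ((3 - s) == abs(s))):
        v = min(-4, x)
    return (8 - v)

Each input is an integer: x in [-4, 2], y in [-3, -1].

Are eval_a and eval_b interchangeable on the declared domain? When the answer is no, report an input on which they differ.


Take x=-3, y=-3.
eval_a: s becomes 0; next r becomes -3; next ((max(r, 1) == (-1 + x)) or ((3 - s) == abs(s))) evaluates to false; next final value 11
eval_b: s becomes 0; next v becomes -3; next ((max(v, 1) != (-1 + x)) or ((3 - s) == abs(s))) evaluates to true; next v becomes -4; next final value 12
11 and 12 differ, so these are not the same function on this domain.
verdict: not equivalent; witness: x=-3, y=-3


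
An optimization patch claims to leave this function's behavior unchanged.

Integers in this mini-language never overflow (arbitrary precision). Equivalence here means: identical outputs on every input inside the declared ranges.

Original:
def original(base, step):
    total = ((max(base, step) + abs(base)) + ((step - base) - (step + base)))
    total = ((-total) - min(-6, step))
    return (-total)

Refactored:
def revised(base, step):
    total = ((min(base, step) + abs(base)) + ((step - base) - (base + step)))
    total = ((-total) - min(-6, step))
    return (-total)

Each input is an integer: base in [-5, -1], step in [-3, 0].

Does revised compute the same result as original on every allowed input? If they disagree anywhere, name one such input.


Consider the input base=-5, step=-3.
original: total becomes 12; next total becomes -6; next final value 6
revised: total becomes 10; next total becomes -4; next final value 4
6 vs 4 — the two versions disagree here.
verdict: not equivalent; witness: base=-5, step=-3


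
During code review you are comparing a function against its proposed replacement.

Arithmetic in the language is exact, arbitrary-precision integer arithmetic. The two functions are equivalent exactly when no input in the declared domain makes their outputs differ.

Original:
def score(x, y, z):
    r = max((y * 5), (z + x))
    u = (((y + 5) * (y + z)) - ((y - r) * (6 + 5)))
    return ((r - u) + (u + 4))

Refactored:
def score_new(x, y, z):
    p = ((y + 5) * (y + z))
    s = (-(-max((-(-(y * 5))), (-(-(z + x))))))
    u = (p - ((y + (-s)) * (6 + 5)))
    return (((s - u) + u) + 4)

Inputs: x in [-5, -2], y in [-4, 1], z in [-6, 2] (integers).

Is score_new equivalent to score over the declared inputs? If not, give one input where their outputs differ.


Behavior is preserved: although local variable names differ, and arithmetic usage differs, and statement counts differ, the outputs never diverge.
Tracing x=-4, y=1, z=-6: score: r=5, then u=14, then returns 9 | score_new: p=-30, then s=5, then u=14, then returns 9 — matching result 9.
Checked all 216 inputs in the declared domain: the outputs agree on every one.
verdict: equivalent


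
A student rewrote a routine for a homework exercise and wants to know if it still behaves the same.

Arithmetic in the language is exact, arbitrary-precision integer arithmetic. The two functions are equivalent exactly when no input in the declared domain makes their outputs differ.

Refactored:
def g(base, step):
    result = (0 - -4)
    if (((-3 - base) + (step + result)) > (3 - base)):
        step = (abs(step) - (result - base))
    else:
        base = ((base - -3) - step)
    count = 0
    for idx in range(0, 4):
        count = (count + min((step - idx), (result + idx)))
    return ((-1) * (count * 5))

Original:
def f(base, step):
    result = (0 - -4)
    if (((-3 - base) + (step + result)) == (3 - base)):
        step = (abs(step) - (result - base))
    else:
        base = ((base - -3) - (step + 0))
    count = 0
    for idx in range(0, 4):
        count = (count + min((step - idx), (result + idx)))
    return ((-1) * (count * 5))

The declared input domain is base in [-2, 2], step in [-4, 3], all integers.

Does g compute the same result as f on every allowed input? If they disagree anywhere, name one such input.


On input base=-2, step=2, f returns 110 while g returns -10.
verdict: not equivalent; witness: base=-2, step=2


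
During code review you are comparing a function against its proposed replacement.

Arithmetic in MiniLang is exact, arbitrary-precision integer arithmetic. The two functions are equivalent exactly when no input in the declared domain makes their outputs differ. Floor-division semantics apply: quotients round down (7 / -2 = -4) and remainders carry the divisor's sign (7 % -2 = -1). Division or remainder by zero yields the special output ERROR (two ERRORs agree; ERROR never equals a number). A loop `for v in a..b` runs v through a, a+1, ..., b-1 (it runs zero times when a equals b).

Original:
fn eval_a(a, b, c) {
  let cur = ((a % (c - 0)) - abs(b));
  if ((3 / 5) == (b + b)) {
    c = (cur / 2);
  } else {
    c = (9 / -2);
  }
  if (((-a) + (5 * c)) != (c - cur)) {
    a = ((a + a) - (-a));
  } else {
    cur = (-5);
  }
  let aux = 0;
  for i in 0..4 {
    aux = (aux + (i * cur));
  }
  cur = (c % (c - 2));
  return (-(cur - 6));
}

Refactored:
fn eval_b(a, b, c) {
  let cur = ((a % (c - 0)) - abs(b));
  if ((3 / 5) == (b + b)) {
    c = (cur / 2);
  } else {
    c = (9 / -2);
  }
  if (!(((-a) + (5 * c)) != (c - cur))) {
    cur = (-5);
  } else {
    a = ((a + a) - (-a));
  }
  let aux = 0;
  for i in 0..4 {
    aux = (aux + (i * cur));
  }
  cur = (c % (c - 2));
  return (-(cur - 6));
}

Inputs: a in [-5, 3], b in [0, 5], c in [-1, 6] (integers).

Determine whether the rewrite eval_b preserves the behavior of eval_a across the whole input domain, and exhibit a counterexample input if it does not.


Behavior is preserved: although boolean connective usage differs, the outputs never diverge.
As a probe, take a=-4, b=3, c=3: eval_a runs cur := -1 | ((3 / 5) == (b + b)): false | c := -5 | (((-a) + (5 * c)) != (c - cur)): true | a := -12 | aux := 0 | iter i=0: | aux := 0 | iter i=1: | aux := -1 | iter i=2: | aux := -3 | iter i=3: | aux := -6 | cur := -5 | result 11; eval_b runs cur := -1 | ((3 / 5) == (b + b)): false | c := -5 | (!(((-a) + (5 * c)) != (c - cur))): false | a := -12 | aux := 0 | iter i=0: | aux := 0 | iter i=1: | aux := -1 | iter i=2: | aux := -3 | iter i=3: | aux := -6 | cur := -5 | result 11; both end at 11.
Across all 432 domain points the two functions coincide.
verdict: equivalent


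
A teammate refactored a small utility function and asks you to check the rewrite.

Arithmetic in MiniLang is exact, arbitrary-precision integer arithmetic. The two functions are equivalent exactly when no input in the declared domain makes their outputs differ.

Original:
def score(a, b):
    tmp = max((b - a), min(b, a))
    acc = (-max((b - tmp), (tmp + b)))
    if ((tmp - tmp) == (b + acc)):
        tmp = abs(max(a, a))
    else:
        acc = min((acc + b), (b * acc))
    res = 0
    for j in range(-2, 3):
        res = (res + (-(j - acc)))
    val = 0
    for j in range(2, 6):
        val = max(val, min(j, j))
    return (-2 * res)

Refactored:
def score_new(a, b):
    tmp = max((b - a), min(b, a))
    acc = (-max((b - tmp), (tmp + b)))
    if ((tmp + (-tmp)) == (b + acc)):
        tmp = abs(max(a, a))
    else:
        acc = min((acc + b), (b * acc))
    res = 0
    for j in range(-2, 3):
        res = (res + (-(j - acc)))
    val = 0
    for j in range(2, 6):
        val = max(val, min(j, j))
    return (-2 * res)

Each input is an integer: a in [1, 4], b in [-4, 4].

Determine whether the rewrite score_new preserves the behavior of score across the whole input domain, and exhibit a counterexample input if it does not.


This is a faithful refactor — arithmetic usage differs, but the computed results match everywhere.
One worked example (a=1, b=-2) — score: tmp = -2; acc = 0; ((tmp - tmp) == (b + acc)) -> false; acc = -2; res = 0; [j=-2]; res = 0; [j=-1]; res = -1; [j=0]; res = -3; [j=1]; res = -6; [j=2]; res = -10; val = 0; [j=2]; val = 2; [j=3]; val = 3; [j=4]; val = 4; [j=5]; val = 5; return 20; score_new: tmp = -2; acc = 0; ((tmp + (-tmp)) == (b + acc)) -> false; acc = -2; res = 0; [j=-2]; res = 0; [j=-1]; res = -1; [j=0]; res = -3; [j=1]; res = -6; [j=2]; res = -10; val = 0; [j=2]; val = 2; [j=3]; val = 3; [j=4]; val = 4; [j=5]; val = 5; return 20; agreement on 20.
Checked all 36 inputs in the declared domain: the outputs agree on every one.
verdict: equivalent


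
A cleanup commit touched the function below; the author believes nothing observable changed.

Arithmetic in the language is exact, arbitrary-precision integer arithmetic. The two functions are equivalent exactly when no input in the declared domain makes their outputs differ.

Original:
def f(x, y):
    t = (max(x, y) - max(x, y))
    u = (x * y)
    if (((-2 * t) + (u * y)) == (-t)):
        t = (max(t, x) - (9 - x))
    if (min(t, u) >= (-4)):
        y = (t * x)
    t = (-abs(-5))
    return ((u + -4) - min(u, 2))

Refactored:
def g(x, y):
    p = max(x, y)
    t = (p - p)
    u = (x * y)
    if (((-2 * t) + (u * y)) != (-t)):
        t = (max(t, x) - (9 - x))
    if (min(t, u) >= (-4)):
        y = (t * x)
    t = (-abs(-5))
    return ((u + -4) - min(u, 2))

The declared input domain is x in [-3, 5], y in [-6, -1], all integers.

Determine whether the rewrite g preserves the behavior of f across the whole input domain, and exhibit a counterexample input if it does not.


Equivalent. The edit looks behavioral (`(((-2 * t) + (u * y)) == (-t))` became `(((-2 * t) + (u * y)) != (-t))`), but over these ranges it never changes the outcome.
Across all 54 domain points the two functions coincide.
As a probe, take x=-3, y=-4: f runs t becomes 0; next u becomes 12; next (((-2 * t) + (u * y)) == (-t)) evaluates to false; next (min(t, u) >= (-4)) evaluates to true; next y becomes 0; next t becomes -5; next final value 6; g runs p becomes -3; next t becomes 0; next u becomes 12; next (((-2 * t) + (u * y)) != (-t)) evaluates to true; next t becomes -12; next (min(t, u) >= (-4)) evaluates to false; next t becomes -5; next final value 6; both end at 6.
verdict: equivalent


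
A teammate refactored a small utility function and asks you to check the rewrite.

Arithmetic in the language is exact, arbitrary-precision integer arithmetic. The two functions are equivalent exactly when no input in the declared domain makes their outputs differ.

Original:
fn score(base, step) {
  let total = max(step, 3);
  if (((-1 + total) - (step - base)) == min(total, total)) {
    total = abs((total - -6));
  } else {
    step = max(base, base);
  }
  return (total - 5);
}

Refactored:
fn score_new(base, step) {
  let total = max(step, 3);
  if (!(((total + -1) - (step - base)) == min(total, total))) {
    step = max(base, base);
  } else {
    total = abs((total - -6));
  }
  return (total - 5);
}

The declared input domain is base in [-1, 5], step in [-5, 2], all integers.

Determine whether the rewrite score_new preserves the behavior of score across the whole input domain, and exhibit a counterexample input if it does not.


Side by side, the visible changes include: boolean connective usage differs.
As a probe, take base=3, step=-5: score runs total becomes 3; next (((-1 + total) - (step - base)) == min(total, total)) evaluates to false; next step becomes 3; next final value -2; score_new runs total becomes 3; next (!(((total + -1) - (step - base)) == min(total, total))) evaluates to true; next step becomes 3; next final value -2; both end at -2.
Across all 56 domain points the two functions coincide.
verdict: equivalent


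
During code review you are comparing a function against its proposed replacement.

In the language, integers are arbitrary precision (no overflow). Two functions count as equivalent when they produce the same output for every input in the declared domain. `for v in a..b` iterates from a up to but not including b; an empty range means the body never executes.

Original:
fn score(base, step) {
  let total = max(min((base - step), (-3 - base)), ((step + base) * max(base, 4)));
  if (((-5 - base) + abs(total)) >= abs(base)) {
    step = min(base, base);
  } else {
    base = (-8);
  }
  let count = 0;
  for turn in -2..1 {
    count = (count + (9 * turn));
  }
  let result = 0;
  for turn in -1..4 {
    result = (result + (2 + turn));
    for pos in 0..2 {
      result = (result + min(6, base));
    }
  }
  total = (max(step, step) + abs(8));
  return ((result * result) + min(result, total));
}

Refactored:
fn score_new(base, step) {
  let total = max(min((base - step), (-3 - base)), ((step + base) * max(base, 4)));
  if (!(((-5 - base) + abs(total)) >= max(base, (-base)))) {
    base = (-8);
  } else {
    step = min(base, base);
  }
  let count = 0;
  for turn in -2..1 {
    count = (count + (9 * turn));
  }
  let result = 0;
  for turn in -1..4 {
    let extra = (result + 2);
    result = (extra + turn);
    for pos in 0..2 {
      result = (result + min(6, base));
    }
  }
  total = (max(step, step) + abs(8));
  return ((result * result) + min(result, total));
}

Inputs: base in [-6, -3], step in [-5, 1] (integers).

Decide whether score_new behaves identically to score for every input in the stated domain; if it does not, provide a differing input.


Equivalent — the differences include boolean connective usage differs, plus local variable names differ, plus min/max/abs usage differs, plus statement counts differ, yet no declared input distinguishes the two.
One worked example (base=-5, step=1) — score: total becomes -6; next (((-5 - base) + abs(total)) >= abs(base)) evaluates to true; next step becomes -5; next count becomes 0; next at turn=-2:; next count becomes -18; next at turn=-1:; next count becomes -27; next at turn=0:; next count becomes -27; next result becomes 0; next at turn=-1:; next result becomes 1; next at pos=0:; next result becomes -4; next at pos=1:; next result becomes -9; next at turn=0:; next result becomes -7; next at pos=0:; next result becomes -12; next at pos=1:; next result becomes -17; next at turn=1:; next result becomes -14; next at pos=0:; next result becomes -19; next at pos=1:; next result becomes -24; next at turn=2:; next result becomes -20; next at pos=0:; next result becomes -25; next at pos=1:; next result becomes -30; next at turn=3:; next result becomes -25; next at pos=0:; next result becomes -30; next at pos=1:; next result becomes -35; next total becomes 3; next final value 1190; score_new: total becomes -6; next (!(((-5 - base) + abs(total)) >= max(base, (-base)))) evaluates to false; next step becomes -5; next count becomes 0; next at turn=-2:; next count becomes -18; next at turn=-1:; next count becomes -27; next at turn=0:; next count becomes -27; next result becomes 0; next at turn=-1:; next extra becomes 2; next result becomes 1; next at pos=0:; next result becomes -4; next at pos=1:; next result becomes -9; next at turn=0:; next extra becomes -7; next result becomes -7; next at pos=0:; next result becomes -12; next at pos=1:; next result becomes -17; next at turn=1:; next extra becomes -15; next result becomes -14; next at pos=0:; next result becomes -19; next at pos=1:; next result becomes -24; next at turn=2:; next extra becomes -22; next result becomes -20; next at pos=0:; next result becomes -25; next at pos=1:; next result becomes -30; next at turn=3:; next extra becomes -28; next result becomes -25; next at pos=0:; next result becomes -30; next at pos=1:; next result becomes -35; next total becomes 3; next final value 1190; agreement on 1190.
Sweeping the whole domain (28 inputs) finds no disagreement.
verdict: equivalent


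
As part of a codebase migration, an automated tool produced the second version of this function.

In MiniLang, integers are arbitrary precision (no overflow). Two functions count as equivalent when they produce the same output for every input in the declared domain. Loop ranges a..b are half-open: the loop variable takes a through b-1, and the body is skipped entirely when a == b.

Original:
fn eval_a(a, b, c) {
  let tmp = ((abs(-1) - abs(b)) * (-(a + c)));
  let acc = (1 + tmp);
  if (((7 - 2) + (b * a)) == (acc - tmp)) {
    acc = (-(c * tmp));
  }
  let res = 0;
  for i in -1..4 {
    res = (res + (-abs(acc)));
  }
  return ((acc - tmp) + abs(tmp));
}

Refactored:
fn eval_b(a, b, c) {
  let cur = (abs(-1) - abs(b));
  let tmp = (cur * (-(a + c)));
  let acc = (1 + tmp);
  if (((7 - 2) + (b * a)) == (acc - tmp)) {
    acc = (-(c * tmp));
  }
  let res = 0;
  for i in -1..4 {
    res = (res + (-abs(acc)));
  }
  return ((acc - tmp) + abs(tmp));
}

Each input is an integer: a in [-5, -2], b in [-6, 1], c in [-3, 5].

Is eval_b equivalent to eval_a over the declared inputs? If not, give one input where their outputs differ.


The two are interchangeable: statement counts differ, local variable names differ, and every declared input agrees.
As a probe, take a=-5, b=-2, c=-3: eval_a runs tmp := -8 | acc := -7 | (((7 - 2) + (b * a)) == (acc - tmp)): false | res := 0 | iter i=-1: | res := -7 | iter i=0: | res := -14 | iter i=1: | res := -21 | iter i=2: | res := -28 | iter i=3: | res := -35 | result 9; eval_b runs cur := -1 | tmp := -8 | acc := -7 | (((7 - 2) + (b * a)) == (acc - tmp)): false | res := 0 | iter i=-1: | res := -7 | iter i=0: | res := -14 | iter i=1: | res := -21 | iter i=2: | res := -28 | iter i=3: | res := -35 | result 9; both end at 9.
Every one of the 288 inputs gives matching results.
verdict: equivalent


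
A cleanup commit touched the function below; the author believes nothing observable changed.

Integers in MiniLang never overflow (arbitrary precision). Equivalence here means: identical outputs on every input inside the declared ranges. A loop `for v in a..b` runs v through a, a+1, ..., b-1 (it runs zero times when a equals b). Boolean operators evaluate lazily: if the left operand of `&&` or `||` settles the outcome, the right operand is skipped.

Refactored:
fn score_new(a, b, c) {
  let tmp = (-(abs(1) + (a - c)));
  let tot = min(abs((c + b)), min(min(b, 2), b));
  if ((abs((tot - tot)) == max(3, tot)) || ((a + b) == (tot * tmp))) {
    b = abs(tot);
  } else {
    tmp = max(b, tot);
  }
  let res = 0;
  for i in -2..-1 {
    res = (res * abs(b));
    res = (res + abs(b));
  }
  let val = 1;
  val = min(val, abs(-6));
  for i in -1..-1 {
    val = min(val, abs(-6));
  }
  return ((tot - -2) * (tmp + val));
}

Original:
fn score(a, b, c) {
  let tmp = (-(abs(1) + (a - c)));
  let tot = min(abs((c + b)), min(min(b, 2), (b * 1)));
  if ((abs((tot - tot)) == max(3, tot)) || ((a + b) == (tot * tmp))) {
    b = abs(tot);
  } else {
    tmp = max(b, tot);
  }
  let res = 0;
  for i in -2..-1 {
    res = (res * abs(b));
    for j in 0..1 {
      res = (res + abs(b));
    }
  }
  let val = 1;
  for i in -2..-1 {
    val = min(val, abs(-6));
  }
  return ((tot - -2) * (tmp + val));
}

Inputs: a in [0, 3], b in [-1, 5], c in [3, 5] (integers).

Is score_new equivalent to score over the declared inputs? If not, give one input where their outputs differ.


Changes here: min/max/abs usage differs, plus local variable names differ, plus loop structure differs, plus arithmetic usage differs, plus constant usage differs; the full 84-point sweep finds no disagreement.
verdict: equivalent


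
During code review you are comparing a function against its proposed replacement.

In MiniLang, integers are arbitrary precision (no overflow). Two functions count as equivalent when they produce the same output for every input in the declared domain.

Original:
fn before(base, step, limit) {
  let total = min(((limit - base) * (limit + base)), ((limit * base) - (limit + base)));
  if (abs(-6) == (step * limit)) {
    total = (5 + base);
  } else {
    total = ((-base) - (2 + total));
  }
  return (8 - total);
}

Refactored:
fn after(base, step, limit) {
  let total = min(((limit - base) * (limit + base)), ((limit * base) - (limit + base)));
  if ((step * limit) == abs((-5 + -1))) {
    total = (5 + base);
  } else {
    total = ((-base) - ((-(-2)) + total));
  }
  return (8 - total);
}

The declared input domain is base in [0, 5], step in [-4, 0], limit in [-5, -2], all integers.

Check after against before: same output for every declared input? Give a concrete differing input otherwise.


Equivalent — the differences include constant usage differs; also arithmetic usage differs, yet no declared input distinguishes the two.
One worked example (base=4, step=0, limit=-4) — before: total becomes -16; next (abs(-6) == (step * limit)) evaluates to false; next total becomes 10; next final value -2; after: total becomes -16; next ((step * limit) == abs((-5 + -1))) evaluates to false; next total becomes 10; next final value -2; agreement on -2.
Sweeping the whole domain (120 inputs) finds no disagreement.
verdict: equivalent


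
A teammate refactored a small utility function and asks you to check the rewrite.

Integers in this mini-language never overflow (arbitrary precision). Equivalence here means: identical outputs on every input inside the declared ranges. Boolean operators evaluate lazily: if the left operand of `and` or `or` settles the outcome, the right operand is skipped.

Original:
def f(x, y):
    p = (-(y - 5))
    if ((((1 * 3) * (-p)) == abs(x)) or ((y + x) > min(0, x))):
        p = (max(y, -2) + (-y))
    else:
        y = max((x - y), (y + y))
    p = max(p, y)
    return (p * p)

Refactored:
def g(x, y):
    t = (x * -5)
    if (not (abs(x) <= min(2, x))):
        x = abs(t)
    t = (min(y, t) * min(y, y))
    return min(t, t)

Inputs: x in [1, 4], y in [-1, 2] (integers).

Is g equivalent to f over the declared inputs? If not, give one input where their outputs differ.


There is a counterexample at x=1, y=-1: 36 on one side, 5 on the other.
f: p=6, then ((((1 * 3) * (-p)) == abs(x)) or ((y + x) > min(0, x))) is false, then y=2, then p=6, then returns 36
g: t=-5, then (not (abs(x) <= min(2, x))) is false, then t=5, then returns 5
verdict: not equivalent; witness: x=1, y=-1


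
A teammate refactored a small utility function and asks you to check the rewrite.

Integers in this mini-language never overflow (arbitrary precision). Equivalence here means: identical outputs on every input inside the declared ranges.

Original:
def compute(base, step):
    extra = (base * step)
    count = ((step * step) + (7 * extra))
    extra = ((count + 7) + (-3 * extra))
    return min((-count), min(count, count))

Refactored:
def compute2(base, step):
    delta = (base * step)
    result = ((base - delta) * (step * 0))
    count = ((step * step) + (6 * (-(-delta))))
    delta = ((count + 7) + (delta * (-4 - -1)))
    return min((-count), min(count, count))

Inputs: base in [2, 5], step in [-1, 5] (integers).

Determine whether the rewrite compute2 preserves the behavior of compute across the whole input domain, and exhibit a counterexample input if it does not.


Consider the input base=2, step=-1.
compute: extra=-2, then count=-13, then extra=0, then returns -13
compute2: delta=-2, then result=0, then count=-11, then delta=2, then returns -11
-13 != -11, so the rewrite changes behavior.
verdict: not equivalent; witness: base=2, step=-1


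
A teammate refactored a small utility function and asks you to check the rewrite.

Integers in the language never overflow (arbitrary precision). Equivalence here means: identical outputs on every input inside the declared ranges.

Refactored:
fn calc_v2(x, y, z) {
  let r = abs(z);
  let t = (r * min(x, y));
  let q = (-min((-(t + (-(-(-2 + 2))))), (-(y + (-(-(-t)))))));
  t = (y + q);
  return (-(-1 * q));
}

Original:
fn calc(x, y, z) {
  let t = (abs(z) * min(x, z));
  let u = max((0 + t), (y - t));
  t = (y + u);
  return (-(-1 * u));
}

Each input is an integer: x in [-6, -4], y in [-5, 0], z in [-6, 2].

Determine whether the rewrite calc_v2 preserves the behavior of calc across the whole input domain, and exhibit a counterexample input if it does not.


Evaluate both at x=-5, y=-5, z=-6.
calc: t := -36 | u := 31 | t := 26 | result 31
calc_v2: r := 6 | t := -30 | q := 25 | t := 20 | result 25
31 and 25 differ, so these are not the same function on this domain.
verdict: not equivalent; witness: x=-5, y=-5, z=-6


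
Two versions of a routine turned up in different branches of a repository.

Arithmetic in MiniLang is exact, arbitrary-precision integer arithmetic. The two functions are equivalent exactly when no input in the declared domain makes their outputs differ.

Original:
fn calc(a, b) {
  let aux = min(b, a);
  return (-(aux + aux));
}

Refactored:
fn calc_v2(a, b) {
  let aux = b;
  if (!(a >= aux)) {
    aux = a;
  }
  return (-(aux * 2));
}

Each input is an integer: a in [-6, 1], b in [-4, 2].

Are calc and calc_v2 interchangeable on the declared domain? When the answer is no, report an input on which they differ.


The two versions differ — the changes include min/max/abs usage differs, and boolean connective usage differs, and comparison usage differs, and branching structure differs, and constant usage differs, and arithmetic usage differs, and statement counts differ.
Spot check at a=-6, b=-3 — calc: aux = -6; return 12. calc_v2: aux = -3; (!(a >= aux)) -> true; aux = -6; return 12. Both give 12.
Sweeping the whole domain (56 inputs) finds no disagreement.
verdict: equivalent


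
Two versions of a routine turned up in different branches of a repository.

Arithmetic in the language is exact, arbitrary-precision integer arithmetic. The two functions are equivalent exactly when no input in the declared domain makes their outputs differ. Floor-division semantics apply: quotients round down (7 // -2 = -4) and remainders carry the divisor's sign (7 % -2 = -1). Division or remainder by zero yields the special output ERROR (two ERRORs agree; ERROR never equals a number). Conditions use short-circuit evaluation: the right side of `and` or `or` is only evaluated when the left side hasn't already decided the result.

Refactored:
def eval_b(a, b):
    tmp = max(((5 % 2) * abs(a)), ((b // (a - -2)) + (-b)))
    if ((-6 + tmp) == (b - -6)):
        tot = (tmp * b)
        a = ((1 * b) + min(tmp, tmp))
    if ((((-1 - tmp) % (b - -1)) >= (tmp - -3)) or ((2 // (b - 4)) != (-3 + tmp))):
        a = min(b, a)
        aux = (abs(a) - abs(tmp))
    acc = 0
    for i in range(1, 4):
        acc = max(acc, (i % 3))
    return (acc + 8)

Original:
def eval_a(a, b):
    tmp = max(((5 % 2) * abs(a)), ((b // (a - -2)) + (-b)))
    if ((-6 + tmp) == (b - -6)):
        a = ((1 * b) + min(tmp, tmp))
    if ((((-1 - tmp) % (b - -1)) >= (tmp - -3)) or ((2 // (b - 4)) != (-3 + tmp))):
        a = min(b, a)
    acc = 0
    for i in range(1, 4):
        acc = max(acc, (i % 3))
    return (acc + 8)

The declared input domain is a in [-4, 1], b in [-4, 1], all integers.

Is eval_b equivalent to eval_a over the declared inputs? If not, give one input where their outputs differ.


Changes here: local variable names differ; statement counts differ; min/max/abs usage differs; arithmetic usage differs; the full 36-point sweep finds no disagreement.
verdict: equivalent


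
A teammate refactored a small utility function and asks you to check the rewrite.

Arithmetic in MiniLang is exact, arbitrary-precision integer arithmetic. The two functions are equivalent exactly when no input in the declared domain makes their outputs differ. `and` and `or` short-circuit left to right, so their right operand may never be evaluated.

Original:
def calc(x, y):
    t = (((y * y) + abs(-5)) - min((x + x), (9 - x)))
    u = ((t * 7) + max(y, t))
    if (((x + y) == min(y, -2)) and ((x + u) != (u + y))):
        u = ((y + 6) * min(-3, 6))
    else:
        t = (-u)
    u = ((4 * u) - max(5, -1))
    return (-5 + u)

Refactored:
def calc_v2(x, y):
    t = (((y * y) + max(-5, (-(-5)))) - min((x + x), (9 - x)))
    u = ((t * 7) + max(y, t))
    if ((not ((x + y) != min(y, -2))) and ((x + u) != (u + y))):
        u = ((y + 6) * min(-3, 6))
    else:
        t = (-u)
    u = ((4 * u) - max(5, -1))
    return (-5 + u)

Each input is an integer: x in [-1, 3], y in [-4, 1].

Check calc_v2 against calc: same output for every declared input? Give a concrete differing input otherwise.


Comparing the listings, the differences include: constant usage differs; comparison usage differs; min/max/abs usage differs; boolean connective usage differs.
As a probe, take x=-1, y=-4: calc runs t becomes 23; next u becomes 184; next (((x + y) == min(y, -2)) and ((x + u) != (u + y))) evaluates to false; next t becomes -184; next u becomes 731; next final value 726; calc_v2 runs t becomes 23; next u becomes 184; next ((not ((x + y) != min(y, -2))) and ((x + u) != (u + y))) evaluates to false; next t becomes -184; next u becomes 731; next final value 726; both end at 726.
An exhaustive pass over the 30 declared inputs shows identical outputs.
verdict: equivalent


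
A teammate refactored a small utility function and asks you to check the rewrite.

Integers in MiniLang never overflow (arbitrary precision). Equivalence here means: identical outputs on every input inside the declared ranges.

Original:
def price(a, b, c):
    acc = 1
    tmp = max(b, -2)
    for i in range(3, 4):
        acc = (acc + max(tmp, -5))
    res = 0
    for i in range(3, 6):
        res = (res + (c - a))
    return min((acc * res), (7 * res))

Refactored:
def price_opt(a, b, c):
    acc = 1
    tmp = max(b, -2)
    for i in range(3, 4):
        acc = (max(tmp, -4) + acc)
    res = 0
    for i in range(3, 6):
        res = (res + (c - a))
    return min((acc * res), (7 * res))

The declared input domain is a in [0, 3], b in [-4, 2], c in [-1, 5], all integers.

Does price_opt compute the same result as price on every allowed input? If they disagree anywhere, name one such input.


Equivalent. The suspicious edit (`-5` became `-4`) never changes the result for any input inside the declared domain.
Every one of the 196 inputs gives matching results.
Tracing a=1, b=-3, c=4: price: acc := 1 | tmp := -2 | iter i=3: | acc := -1 | res := 0 | iter i=3: | res := 3 | iter i=4: | res := 6 | iter i=5: | res := 9 | result -9 | price_opt: acc := 1 | tmp := -2 | iter i=3: | acc := -1 | res := 0 | iter i=3: | res := 3 | iter i=4: | res := 6 | iter i=5: | res := 9 | result -9 — matching result -9.
verdict: equivalent


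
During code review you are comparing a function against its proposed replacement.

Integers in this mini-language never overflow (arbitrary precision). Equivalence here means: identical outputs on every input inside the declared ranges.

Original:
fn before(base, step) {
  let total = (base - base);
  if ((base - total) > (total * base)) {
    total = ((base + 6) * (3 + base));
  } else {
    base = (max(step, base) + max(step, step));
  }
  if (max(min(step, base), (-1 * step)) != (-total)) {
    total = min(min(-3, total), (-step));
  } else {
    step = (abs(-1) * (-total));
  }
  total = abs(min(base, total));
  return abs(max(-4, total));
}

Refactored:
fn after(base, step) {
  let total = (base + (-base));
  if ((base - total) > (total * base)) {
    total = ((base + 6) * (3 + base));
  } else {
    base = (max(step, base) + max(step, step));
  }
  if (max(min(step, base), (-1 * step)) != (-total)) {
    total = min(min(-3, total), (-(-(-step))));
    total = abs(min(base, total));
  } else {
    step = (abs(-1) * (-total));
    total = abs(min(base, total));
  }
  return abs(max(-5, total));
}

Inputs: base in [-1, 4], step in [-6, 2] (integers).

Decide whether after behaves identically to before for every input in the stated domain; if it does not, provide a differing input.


The suspicious edit (`-4` became `-5`) never changes the result for any input inside the declared domain; all 54 inputs agree.
verdict: equivalent


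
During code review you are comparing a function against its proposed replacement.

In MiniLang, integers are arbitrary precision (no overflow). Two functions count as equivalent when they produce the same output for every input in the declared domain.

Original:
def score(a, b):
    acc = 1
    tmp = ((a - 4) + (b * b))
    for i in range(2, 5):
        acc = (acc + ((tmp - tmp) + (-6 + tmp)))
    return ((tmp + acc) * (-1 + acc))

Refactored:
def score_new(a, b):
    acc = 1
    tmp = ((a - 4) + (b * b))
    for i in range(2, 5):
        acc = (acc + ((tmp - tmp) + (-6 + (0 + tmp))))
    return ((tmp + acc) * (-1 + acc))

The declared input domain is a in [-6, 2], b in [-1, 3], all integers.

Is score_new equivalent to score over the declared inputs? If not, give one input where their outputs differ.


Reading the diff, among the changes: constant usage differs; arithmetic usage differs.
As a probe, take a=0, b=3: score runs acc becomes 1; next tmp becomes 5; next at i=2:; next acc becomes 0; next at i=3:; next acc becomes -1; next at i=4:; next acc becomes -2; next final value -9; score_new runs acc becomes 1; next tmp becomes 5; next at i=2:; next acc becomes 0; next at i=3:; next acc becomes -1; next at i=4:; next acc becomes -2; next final value -9; both end at -9.
Across all 45 domain points the two functions coincide.
verdict: equivalent


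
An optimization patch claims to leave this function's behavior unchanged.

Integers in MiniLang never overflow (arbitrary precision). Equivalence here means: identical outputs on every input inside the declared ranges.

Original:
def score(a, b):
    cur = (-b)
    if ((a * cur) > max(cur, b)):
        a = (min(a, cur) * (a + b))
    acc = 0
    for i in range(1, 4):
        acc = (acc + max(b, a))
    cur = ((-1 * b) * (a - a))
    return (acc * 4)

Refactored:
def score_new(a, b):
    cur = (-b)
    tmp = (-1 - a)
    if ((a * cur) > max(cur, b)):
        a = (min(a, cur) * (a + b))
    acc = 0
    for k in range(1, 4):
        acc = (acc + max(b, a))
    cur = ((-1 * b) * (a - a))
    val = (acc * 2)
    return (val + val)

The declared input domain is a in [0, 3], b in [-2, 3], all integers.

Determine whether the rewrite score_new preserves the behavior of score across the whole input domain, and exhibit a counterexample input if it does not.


Equivalent — the differences include constant usage differs, statement counts differ, local variable names differ, arithmetic usage differs, yet no declared input distinguishes the two.
As a probe, take a=1, b=1: score runs cur = -1; ((a * cur) > max(cur, b)) -> false; acc = 0; [i=1]; acc = 1; [i=2]; acc = 2; [i=3]; acc = 3; cur = 0; return 12; score_new runs cur = -1; tmp = -2; ((a * cur) > max(cur, b)) -> false; acc = 0; [k=1]; acc = 1; [k=2]; acc = 2; [k=3]; acc = 3; cur = 0; val = 6; return 12; both end at 12.
An exhaustive pass over the 24 declared inputs shows identical outputs.
verdict: equivalent


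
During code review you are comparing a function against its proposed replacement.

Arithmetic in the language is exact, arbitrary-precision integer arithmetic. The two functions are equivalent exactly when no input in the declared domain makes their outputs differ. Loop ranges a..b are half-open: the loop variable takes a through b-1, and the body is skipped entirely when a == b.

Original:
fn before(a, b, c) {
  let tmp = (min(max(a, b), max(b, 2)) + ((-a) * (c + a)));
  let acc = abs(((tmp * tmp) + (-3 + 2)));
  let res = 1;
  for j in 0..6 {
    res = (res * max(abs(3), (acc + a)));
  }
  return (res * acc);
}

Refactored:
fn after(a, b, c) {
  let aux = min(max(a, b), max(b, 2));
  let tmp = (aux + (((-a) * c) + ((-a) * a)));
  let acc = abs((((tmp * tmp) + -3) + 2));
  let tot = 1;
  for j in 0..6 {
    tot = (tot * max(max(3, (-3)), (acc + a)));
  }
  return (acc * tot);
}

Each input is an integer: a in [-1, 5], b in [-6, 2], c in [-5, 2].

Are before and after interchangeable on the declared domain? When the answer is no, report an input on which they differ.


Behavior is preserved: although constant usage differs, and statement counts differ, and arithmetic usage differs, and local variable names differ, and min/max/abs usage differs, the outputs never diverge.
Spot check at a=1, b=-6, c=0 — before: tmp := 0 | acc := 1 | res := 1 | iter j=0: | res := 3 | iter j=1: | res := 9 | iter j=2: | res := 27 | iter j=3: | res := 81 | iter j=4: | res := 243 | iter j=5: | res := 729 | result 729. after: aux := 1 | tmp := 0 | acc := 1 | tot := 1 | iter j=0: | tot := 3 | iter j=1: | tot := 9 | iter j=2: | tot := 27 | iter j=3: | tot := 81 | iter j=4: | tot := 243 | iter j=5: | tot := 729 | result 729. Both give 729.
Sweeping the whole domain (504 inputs) finds no disagreement.
verdict: equivalent


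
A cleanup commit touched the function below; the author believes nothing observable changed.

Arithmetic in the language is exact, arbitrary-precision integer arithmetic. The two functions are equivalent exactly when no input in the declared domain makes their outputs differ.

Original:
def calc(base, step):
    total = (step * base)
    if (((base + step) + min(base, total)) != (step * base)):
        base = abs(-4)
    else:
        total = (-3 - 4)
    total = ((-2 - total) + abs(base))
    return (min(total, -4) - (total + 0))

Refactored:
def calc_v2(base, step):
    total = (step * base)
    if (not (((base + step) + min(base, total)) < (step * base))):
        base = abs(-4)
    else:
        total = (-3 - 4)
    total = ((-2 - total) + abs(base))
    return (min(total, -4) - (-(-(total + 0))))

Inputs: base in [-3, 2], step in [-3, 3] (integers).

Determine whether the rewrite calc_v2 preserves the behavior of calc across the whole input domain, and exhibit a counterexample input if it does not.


There is a counterexample at base=-3, step=-3: 0 on one side, -12 on the other.
calc: total := 9 | (((base + step) + min(base, total)) != (step * base)): true | base := 4 | total := -7 | result 0
calc_v2: total := 9 | (not (((base + step) + min(base, total)) < (step * base))): false | total := -7 | total := 8 | result -12
verdict: not equivalent; witness: base=-3, step=-3


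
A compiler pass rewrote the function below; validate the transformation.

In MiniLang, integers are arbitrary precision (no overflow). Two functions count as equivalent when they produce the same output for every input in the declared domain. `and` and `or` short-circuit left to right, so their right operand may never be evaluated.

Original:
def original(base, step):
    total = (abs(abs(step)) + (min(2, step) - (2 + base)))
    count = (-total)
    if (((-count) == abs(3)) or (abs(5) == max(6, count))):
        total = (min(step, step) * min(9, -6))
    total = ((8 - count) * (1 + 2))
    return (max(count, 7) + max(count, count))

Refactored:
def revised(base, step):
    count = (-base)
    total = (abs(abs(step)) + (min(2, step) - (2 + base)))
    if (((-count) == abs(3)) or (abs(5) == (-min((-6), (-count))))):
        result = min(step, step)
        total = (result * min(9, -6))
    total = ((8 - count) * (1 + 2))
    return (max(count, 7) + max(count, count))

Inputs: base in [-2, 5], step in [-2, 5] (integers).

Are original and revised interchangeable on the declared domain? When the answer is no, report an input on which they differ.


The rewrite breaks on base=-2, step=-2, where the results are 7 and 9.
original: total := 0 | count := 0 | (((-count) == abs(3)) or (abs(5) == max(6, count))): false | total := 24 | result 7
revised: count := 2 | total := 0 | (((-count) == abs(3)) or (abs(5) == (-min((-6), (-count))))): false | total := 18 | result 9
verdict: not equivalent; witness: base=-2, step=-2
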